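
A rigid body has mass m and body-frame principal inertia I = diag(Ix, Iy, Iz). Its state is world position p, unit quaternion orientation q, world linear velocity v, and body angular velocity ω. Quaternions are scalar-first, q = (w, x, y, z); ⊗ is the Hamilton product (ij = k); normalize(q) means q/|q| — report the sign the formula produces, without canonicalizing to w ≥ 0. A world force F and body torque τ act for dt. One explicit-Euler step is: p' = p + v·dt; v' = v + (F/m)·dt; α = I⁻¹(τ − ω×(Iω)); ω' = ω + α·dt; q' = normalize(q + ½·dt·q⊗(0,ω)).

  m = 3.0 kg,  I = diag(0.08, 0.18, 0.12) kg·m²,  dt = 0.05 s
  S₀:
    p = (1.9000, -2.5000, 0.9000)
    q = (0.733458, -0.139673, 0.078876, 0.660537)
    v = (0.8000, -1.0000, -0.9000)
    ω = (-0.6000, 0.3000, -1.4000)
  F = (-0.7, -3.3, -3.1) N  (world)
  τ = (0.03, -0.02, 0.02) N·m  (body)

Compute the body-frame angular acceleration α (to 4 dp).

gyro term ω×Iω = (0.0252, -0.0336, -0.0180)
angular accel α = (0.0600, 0.0756, 0.3167)

α = (0.0600, 0.0756, 0.3167)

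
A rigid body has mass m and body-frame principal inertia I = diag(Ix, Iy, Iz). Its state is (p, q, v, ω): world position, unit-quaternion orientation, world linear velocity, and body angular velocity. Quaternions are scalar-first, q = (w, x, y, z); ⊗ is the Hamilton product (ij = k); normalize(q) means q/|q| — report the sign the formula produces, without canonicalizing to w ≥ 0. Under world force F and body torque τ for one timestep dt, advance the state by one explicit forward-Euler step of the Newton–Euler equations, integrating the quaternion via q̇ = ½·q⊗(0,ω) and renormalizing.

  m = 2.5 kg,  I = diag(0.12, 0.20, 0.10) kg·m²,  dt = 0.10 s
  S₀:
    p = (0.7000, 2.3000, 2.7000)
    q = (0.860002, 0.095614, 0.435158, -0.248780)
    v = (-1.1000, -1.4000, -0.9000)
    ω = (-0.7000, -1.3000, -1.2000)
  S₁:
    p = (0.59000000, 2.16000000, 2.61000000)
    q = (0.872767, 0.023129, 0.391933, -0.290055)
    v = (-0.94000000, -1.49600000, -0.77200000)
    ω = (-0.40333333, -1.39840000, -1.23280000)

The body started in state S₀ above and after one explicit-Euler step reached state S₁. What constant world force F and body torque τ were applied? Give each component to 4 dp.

Δω = ω₁−ω₀ = (0.29666667, -0.09840000, -0.03280000)
τ = I·(Δω/dt) + ω₀×(Iω₀) = (0.2000, -0.1800, 0.0400)
velocity change Δv = (0.16000000, -0.09600000, 0.12800000)
m·(v₁−v₀)/dt = (4.0000, -2.4000, 3.2000)

F = (4.0000, -2.4000, 3.2000)
τ = (0.2000, -0.1800, 0.0400)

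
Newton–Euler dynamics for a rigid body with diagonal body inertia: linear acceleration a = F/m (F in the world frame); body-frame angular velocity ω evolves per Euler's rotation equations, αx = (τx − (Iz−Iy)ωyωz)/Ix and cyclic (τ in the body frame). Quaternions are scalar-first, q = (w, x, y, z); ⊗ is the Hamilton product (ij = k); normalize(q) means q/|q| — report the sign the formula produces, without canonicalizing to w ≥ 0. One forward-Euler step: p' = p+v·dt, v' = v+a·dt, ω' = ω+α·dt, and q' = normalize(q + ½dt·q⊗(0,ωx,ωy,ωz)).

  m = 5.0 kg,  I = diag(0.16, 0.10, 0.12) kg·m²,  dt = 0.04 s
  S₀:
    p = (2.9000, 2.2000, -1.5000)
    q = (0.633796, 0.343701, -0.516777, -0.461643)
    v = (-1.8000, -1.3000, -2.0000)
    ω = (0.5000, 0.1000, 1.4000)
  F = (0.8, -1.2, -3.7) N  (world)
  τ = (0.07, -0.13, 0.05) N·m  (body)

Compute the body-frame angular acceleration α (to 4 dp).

gyro term ω×Iω = (0.0028, 0.0280, -0.0030)
α = I⁻¹(τ − ω×Iω) = (0.4200, -1.5800, 0.4417)

α = (0.4200, -1.5800, 0.4417)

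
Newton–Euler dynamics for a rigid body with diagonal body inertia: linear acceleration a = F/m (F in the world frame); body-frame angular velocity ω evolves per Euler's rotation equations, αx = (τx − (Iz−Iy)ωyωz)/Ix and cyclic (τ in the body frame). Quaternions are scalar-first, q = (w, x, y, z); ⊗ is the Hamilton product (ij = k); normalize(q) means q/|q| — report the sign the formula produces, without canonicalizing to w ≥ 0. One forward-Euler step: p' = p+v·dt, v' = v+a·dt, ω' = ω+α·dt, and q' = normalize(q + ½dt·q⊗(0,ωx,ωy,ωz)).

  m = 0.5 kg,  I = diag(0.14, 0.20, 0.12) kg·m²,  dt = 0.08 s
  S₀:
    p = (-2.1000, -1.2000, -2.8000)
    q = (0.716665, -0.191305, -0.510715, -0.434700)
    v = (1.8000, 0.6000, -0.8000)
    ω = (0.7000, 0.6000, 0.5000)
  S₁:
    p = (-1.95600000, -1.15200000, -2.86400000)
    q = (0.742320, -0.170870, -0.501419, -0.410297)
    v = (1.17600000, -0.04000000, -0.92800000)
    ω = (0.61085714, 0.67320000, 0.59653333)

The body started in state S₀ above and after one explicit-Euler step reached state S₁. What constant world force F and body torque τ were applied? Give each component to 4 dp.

Δv = v₁−v₀ = (-0.62400000, -0.64000000, -0.12800000)
F = m·Δv/dt = (-3.9000, -4.0000, -0.8000)
Δω = ω₁−ω₀ = (-0.08914286, 0.07320000, 0.09653333)
τ = I·(Δω/dt) + ω₀×(Iω₀) = (-0.1800, 0.1900, 0.1700)

F = (-3.9000, -4.0000, -0.8000)
τ = (-0.1800, 0.1900, 0.1700)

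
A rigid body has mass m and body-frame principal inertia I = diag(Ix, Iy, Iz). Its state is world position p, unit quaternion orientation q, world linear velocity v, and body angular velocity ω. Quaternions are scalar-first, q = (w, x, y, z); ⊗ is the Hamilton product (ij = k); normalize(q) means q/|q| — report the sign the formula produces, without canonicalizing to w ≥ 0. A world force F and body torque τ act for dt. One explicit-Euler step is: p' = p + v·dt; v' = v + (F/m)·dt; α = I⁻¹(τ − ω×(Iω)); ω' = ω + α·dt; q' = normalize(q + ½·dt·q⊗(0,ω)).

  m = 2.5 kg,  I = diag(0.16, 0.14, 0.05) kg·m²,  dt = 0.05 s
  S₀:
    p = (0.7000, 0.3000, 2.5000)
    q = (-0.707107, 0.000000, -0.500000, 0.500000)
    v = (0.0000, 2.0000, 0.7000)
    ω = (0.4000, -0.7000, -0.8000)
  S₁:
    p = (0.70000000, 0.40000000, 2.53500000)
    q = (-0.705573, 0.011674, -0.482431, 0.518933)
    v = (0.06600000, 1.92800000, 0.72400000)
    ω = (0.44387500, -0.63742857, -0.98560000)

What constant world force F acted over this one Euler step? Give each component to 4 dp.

F = (3.3000, -3.6000, 1.2000)

velocity change Δv = (0.06600000, -0.07200000, 0.02400000)
applied force F = (3.3000, -3.6000, 1.2000)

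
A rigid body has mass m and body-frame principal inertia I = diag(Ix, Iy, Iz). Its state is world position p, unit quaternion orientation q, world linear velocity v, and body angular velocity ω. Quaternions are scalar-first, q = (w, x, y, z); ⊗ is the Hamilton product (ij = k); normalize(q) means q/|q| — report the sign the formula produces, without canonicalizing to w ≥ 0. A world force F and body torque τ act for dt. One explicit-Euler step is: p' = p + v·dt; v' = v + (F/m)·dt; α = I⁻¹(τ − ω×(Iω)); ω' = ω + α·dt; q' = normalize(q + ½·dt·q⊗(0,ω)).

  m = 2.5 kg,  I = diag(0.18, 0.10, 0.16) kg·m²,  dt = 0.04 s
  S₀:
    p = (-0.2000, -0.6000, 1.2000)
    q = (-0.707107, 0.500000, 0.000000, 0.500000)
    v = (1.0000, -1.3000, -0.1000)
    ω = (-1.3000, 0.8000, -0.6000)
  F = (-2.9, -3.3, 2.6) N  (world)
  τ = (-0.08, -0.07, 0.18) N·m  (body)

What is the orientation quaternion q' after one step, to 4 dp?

q' = (-0.6877, 0.5101, -0.0183, 0.5162)

q⊗(0,ω) = (0.9500000, 0.5192391, -0.9156856, 0.8242642)
q' = normalize(q + ½dt·q⊗(0,ω)) = (-0.6877, 0.5101, -0.0183, 0.5162)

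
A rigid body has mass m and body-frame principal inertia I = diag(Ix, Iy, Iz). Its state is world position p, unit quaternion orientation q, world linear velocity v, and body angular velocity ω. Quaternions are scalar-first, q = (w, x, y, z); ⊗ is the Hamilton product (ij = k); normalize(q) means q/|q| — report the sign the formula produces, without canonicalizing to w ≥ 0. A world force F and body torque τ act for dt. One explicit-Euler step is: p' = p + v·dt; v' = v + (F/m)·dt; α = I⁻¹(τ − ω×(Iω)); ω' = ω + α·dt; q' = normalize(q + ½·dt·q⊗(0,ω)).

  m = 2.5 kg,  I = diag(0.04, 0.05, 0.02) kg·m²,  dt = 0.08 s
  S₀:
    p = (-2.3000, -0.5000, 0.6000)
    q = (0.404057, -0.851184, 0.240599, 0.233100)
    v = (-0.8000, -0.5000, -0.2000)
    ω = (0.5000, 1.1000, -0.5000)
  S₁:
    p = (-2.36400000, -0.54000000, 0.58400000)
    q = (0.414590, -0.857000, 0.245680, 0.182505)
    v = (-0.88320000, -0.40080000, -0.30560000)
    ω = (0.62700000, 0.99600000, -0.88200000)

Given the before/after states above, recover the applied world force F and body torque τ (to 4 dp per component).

F = (-2.6000, 3.1000, -3.3000)
τ = (0.0800, -0.0700, -0.0900)

Δω = ω₁−ω₀ = (0.12700000, -0.10400000, -0.38200000)
gyro term ω₀×Iω₀ = (0.0165, -0.0050, 0.0055)
I·α + gyro = (0.0800, -0.0700, -0.0900)
v₁ − v₀ = (-0.08320000, 0.09920000, -0.10560000)
m·(v₁−v₀)/dt = (-2.6000, 3.1000, -3.3000)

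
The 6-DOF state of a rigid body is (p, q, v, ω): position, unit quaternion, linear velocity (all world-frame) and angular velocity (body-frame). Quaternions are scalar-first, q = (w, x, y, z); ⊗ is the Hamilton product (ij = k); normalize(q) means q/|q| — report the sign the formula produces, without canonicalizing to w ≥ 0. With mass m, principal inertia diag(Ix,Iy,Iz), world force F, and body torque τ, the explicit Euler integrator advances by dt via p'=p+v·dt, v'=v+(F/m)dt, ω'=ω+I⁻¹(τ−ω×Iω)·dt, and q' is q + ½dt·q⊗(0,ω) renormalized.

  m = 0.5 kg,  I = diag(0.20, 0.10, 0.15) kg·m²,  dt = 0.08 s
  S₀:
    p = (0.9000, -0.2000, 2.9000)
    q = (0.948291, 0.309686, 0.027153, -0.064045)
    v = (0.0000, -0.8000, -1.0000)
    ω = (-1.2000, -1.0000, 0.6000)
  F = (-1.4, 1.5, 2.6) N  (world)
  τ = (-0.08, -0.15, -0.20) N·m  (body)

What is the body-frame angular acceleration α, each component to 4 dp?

α = (-0.2500, -1.1400, -0.5333)

ω×(Iω) gyroscopic = (-0.0300, -0.0360, -0.1200)
angular accel α = (-0.2500, -1.1400, -0.5333)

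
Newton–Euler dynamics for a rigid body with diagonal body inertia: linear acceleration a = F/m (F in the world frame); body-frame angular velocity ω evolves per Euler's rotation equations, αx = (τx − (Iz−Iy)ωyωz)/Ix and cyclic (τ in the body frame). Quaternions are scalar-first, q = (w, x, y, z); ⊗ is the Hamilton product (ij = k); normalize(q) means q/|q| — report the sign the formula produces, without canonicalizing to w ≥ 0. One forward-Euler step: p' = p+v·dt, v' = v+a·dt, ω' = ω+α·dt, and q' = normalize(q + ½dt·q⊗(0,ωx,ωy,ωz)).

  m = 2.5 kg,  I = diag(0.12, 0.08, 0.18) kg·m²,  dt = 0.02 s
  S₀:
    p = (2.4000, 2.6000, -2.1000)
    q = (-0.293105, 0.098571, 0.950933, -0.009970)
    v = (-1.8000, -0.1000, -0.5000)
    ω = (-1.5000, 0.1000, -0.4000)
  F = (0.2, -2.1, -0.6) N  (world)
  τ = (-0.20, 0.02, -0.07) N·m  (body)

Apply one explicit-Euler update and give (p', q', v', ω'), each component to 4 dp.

ω×(Iω) gyroscopic = (-0.0040, -0.0360, 0.0060)
angular accel α = (-1.6333, 0.7000, -0.4222)
ω + α·dt = (-1.5327, 0.1140, -0.4084)
2q̇ = q⊗(0,ω) = (0.0487752, 0.0602813, 0.0250729, 1.5534986)
q + ½dt·q⊗(0,ω), renormalized = (-0.2926, 0.0992, 0.9511, 0.0056)
linear accel F/m = (0.0800, -0.8400, -0.2400)
p + v·dt = (2.3640, 2.5980, -2.1100)
v + (F/m)dt = (-1.7984, -0.1168, -0.5048)

p' = (2.3640, 2.5980, -2.1100)
q' = (-0.2926, 0.0992, 0.9511, 0.0056)
v' = (-1.7984, -0.1168, -0.5048)
ω' = (-1.5327, 0.1140, -0.4084)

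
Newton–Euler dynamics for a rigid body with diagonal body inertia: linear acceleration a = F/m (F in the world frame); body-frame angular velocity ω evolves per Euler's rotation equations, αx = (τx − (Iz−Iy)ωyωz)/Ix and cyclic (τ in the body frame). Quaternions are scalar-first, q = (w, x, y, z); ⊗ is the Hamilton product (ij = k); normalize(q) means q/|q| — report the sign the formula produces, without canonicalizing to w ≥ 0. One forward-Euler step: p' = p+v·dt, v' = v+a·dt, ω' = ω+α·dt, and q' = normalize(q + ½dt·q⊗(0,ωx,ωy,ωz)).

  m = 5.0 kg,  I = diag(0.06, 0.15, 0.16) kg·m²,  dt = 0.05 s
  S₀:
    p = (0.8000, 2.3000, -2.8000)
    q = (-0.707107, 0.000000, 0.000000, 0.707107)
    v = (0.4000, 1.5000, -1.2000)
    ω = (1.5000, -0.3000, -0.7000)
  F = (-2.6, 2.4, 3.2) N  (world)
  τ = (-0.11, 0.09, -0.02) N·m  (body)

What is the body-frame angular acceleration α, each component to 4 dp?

α = (-1.8683, -0.1000, 0.1281)

gyro term ω×Iω = (0.0021, 0.1050, -0.0405)
(τ − ω×Iω)/I = (-1.8683, -0.1000, 0.1281)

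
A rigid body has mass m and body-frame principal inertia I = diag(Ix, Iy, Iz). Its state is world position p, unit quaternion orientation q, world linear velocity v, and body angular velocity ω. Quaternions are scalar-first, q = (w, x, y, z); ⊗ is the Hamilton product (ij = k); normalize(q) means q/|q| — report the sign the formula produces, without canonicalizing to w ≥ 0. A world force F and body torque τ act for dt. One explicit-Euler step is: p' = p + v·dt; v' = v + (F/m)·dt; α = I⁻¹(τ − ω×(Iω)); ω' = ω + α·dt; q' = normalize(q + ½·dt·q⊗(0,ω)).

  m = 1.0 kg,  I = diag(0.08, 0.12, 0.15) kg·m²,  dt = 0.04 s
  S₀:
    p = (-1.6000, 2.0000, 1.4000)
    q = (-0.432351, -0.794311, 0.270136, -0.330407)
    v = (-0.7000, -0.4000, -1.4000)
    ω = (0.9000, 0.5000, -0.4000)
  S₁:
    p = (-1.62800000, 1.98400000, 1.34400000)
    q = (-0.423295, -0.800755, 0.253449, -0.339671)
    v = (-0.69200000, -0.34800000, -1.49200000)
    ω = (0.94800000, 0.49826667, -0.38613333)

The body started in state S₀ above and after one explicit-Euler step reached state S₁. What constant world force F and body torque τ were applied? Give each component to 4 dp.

F = (0.2000, 1.3000, -2.3000)
τ = (0.0900, 0.0200, 0.0700)

rate change Δω = (0.04800000, -0.00173333, 0.01386667)
τ = I·(Δω/dt) + ω₀×(Iω₀) = (0.0900, 0.0200, 0.0700)
velocity change Δv = (0.00800000, 0.05200000, -0.09200000)
applied force F = (0.2000, 1.3000, -2.3000)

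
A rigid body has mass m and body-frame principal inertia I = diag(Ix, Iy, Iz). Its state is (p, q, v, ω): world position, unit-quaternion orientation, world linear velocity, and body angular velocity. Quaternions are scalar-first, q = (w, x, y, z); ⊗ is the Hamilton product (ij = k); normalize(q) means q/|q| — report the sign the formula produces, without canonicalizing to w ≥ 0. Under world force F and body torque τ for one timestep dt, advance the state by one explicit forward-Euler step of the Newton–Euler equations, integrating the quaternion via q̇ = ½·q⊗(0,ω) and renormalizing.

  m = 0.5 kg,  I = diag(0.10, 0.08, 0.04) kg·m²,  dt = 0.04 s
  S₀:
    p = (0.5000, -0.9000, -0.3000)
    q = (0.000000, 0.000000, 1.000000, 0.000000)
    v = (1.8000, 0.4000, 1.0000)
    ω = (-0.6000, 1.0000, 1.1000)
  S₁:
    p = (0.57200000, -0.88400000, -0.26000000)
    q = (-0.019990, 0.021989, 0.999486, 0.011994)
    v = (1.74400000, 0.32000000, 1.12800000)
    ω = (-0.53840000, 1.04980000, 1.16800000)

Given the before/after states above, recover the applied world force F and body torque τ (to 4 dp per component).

F = (-0.7000, -1.0000, 1.6000)
τ = (0.1100, 0.0600, 0.0800)

v₁ − v₀ = (-0.05600000, -0.08000000, 0.12800000)
F = m·Δv/dt = (-0.7000, -1.0000, 1.6000)
ω₁ − ω₀ = (0.06160000, 0.04980000, 0.06800000)
precession coupling = (-0.0440, -0.0396, 0.0120)
applied torque τ = (0.1100, 0.0600, 0.0800)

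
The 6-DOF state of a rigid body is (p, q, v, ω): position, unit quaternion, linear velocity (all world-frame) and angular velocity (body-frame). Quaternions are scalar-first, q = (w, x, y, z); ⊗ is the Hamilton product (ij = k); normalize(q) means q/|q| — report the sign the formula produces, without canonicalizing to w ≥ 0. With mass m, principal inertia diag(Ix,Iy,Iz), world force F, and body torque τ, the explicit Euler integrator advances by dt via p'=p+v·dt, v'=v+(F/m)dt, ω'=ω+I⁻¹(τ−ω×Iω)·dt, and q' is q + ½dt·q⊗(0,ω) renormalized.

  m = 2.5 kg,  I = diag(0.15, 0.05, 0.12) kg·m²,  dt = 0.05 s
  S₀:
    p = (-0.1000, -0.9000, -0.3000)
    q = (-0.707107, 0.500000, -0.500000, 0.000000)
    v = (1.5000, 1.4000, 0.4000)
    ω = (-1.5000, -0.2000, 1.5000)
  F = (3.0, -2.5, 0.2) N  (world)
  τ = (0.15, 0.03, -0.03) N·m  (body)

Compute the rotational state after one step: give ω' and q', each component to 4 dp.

ω' = (-1.4430, -0.1025, 1.5000)
q' = (-0.6899, 0.5070, -0.5145, -0.0477)

(τ − ω×Iω)/I = (1.1400, 1.9500, 0.0000)
ω + α·dt = (-1.4430, -0.1025, 1.5000)
Hamilton product q⊗(0,ω) = (0.6500000, 0.3106605, -0.6085786, -1.9106605)
q + ½dt·q⊗(0,ω), renormalized = (-0.6899, 0.5070, -0.5145, -0.0477)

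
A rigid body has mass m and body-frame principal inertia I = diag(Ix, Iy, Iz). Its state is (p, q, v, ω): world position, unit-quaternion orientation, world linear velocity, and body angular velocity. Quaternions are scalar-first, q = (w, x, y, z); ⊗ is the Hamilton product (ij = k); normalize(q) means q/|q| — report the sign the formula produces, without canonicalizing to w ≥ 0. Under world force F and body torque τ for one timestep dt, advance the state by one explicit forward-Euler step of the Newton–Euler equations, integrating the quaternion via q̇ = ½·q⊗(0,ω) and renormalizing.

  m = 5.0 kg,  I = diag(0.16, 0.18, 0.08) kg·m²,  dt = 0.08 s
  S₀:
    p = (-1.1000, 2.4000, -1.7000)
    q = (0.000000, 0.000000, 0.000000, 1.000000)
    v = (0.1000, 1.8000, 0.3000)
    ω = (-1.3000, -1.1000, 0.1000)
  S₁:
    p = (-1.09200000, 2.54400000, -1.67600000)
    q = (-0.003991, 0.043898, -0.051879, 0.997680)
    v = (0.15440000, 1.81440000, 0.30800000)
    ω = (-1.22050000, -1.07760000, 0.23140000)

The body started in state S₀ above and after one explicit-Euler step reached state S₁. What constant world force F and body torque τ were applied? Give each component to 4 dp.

Δv = v₁−v₀ = (0.05440000, 0.01440000, 0.00800000)
m·(v₁−v₀)/dt = (3.4000, 0.9000, 0.5000)
ω₁ − ω₀ = (0.07950000, 0.02240000, 0.13140000)
applied torque τ = (0.1700, 0.0400, 0.1600)

F = (3.4000, 0.9000, 0.5000)
τ = (0.1700, 0.0400, 0.1600)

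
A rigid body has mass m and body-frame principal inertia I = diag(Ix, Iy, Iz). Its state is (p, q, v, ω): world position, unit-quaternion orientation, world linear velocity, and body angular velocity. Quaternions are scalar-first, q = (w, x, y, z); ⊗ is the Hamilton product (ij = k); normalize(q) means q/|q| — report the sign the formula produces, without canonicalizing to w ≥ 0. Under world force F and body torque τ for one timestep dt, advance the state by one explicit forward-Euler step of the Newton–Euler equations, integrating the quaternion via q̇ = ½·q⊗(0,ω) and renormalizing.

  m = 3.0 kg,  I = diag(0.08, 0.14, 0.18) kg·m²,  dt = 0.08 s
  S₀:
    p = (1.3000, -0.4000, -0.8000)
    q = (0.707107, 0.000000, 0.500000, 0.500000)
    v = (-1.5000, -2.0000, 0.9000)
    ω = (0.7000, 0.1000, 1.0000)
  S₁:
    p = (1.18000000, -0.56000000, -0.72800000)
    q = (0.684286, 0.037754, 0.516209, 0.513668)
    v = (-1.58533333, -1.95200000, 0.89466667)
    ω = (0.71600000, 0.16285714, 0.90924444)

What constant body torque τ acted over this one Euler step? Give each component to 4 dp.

rate change Δω = (0.01600000, 0.06285714, -0.09075556)
ω₀×(Iω₀) = (0.0040, -0.0700, 0.0042)
τ = I·(Δω/dt) + ω₀×(Iω₀) = (0.0200, 0.0400, -0.2000)

τ = (0.0200, 0.0400, -0.2000)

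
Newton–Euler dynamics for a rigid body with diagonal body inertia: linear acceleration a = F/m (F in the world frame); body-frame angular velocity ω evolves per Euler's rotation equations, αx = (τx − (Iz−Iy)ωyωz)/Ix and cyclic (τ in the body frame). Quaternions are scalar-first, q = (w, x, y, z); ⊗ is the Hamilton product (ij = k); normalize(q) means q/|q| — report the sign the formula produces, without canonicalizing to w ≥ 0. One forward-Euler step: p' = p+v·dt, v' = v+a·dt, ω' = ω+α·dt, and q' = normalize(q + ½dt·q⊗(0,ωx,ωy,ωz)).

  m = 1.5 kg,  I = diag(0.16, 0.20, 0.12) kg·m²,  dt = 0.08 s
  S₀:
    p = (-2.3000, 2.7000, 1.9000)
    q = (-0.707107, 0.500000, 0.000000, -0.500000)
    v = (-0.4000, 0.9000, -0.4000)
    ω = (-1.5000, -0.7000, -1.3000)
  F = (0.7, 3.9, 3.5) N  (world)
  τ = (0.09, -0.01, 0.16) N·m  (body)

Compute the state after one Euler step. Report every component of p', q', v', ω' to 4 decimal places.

p' = (-2.3320, 2.7720, 1.8680)
q' = (-0.7006, 0.5266, 0.0755, -0.4755)
v' = (-0.3627, 1.1080, -0.2133)
ω' = (-1.4186, -0.7352, -1.2213)

p' = p + v·dt = (-2.3320, 2.7720, 1.8680)
v + (F/m)dt = (-0.3627, 1.1080, -0.2133)
angular accel α = (1.0175, -0.4400, 0.9833)
new body rate ω' = (-1.4186, -0.7352, -1.2213)
q⊗(0,ω) = (0.1000000, 0.7106605, 1.8949749, 0.5692391)
q' = normalize(q + ½dt·q⊗(0,ω)) = (-0.7006, 0.5266, 0.0755, -0.4755)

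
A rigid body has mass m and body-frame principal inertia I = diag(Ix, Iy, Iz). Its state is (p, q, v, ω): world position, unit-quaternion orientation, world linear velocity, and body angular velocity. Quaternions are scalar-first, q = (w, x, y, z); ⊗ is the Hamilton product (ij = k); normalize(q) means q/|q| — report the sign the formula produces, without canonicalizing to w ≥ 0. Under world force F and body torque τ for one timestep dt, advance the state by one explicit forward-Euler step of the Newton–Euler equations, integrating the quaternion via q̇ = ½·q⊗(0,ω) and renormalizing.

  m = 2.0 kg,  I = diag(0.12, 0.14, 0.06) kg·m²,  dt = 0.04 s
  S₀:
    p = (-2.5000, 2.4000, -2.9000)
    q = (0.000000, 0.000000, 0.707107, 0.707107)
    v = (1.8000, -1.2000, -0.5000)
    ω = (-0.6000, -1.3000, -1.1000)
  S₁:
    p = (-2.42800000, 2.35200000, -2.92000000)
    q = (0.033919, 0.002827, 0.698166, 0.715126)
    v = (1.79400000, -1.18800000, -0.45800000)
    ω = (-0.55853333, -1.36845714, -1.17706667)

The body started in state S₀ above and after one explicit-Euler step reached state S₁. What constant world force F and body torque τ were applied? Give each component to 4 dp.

Δv = v₁−v₀ = (-0.00600000, 0.01200000, 0.04200000)
m·(v₁−v₀)/dt = (-0.3000, 0.6000, 2.1000)
rate change Δω = (0.04146667, -0.06845714, -0.07706667)
precession coupling = (-0.1144, 0.0396, 0.0156)
I·α + gyro = (0.0100, -0.2000, -0.1000)

F = (-0.3000, 0.6000, 2.1000)
τ = (0.0100, -0.2000, -0.1000)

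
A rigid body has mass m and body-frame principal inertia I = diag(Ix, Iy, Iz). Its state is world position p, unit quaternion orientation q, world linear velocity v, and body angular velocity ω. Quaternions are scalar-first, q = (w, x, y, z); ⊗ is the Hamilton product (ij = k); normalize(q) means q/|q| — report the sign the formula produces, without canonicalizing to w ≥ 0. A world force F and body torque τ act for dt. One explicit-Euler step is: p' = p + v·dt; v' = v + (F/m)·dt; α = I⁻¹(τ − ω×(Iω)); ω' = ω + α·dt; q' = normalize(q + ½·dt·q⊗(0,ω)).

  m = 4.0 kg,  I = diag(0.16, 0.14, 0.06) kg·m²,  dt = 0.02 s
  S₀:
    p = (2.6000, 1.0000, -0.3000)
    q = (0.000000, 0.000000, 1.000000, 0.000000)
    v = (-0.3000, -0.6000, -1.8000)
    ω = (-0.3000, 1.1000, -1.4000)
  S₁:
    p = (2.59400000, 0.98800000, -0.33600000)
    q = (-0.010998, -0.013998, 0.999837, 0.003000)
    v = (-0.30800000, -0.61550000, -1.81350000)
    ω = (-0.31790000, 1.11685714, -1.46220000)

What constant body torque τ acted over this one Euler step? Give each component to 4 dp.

τ = (-0.0200, 0.1600, -0.1800)

Δω = ω₁−ω₀ = (-0.01790000, 0.01685714, -0.06220000)
precession coupling = (0.1232, 0.0420, 0.0066)
applied torque τ = (-0.0200, 0.1600, -0.1800)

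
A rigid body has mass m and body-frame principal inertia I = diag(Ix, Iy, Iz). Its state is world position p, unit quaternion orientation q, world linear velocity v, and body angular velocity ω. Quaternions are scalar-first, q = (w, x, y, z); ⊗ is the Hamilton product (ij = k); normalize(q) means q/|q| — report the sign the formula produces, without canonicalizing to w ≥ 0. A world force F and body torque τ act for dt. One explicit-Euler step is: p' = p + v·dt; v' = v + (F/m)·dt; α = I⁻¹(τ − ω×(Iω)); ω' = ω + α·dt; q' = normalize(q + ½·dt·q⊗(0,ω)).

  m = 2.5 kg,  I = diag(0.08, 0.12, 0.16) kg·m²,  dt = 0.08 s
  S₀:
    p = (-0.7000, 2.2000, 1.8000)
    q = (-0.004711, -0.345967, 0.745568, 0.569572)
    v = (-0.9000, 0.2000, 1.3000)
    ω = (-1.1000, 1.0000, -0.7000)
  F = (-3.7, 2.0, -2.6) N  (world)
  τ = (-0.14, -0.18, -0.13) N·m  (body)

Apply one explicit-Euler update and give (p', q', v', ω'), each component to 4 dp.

p + v·dt = (-0.7720, 2.2160, 1.9040)
v' = v + a·dt = (-1.0184, 0.2640, 1.2168)
α = I⁻¹(τ − ω×Iω) = (-1.4000, -0.9867, -0.5375)
ω' = ω + α·dt = (-1.2120, 0.9211, -0.7430)
q⊗(0,ω) = (-0.7274313, -1.0862875, -0.8734171, 0.4774555)
q' = normalize(q + ½dt·q⊗(0,ω)) = (-0.0337, -0.3886, 0.7091, 0.5874)

p' = (-0.7720, 2.2160, 1.9040)
q' = (-0.0337, -0.3886, 0.7091, 0.5874)
v' = (-1.0184, 0.2640, 1.2168)
ω' = (-1.2120, 0.9211, -0.7430)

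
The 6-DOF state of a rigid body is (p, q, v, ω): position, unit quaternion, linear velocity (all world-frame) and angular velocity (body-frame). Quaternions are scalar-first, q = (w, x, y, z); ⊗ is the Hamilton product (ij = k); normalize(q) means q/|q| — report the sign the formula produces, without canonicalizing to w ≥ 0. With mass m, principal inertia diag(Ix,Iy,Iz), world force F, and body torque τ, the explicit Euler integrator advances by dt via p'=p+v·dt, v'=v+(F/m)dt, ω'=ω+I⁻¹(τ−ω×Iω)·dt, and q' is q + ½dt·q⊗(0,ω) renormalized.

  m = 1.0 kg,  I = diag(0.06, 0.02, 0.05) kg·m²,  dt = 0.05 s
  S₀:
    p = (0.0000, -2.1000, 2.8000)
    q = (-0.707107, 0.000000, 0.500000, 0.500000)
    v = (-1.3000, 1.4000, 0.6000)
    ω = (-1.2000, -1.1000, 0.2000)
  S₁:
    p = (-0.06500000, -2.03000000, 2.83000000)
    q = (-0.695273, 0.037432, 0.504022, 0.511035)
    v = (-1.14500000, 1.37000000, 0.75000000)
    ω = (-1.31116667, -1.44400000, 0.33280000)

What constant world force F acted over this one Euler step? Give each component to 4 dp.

Δv = v₁−v₀ = (0.15500000, -0.03000000, 0.15000000)
m·(v₁−v₀)/dt = (3.1000, -0.6000, 3.0000)

F = (3.1000, -0.6000, 3.0000)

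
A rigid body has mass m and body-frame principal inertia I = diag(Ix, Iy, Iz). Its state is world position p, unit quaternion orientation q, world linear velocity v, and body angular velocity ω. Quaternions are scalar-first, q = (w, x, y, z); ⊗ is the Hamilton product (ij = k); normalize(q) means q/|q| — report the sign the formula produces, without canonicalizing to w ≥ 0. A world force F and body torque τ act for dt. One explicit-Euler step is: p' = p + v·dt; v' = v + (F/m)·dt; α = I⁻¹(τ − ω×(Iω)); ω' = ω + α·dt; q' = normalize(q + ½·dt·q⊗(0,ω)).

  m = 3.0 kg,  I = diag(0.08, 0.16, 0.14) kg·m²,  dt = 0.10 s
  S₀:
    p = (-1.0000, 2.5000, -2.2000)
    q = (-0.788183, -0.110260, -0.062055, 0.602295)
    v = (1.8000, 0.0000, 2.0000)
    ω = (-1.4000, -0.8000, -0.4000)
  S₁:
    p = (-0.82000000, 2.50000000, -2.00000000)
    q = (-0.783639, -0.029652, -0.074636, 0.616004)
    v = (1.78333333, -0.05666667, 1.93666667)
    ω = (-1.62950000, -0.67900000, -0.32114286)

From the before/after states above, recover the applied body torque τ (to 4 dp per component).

τ = (-0.1900, 0.1600, 0.2000)

ω₁ − ω₀ = (-0.22950000, 0.12100000, 0.07885714)
precession coupling = (-0.0064, -0.0336, 0.0896)
applied torque τ = (-0.1900, 0.1600, 0.2000)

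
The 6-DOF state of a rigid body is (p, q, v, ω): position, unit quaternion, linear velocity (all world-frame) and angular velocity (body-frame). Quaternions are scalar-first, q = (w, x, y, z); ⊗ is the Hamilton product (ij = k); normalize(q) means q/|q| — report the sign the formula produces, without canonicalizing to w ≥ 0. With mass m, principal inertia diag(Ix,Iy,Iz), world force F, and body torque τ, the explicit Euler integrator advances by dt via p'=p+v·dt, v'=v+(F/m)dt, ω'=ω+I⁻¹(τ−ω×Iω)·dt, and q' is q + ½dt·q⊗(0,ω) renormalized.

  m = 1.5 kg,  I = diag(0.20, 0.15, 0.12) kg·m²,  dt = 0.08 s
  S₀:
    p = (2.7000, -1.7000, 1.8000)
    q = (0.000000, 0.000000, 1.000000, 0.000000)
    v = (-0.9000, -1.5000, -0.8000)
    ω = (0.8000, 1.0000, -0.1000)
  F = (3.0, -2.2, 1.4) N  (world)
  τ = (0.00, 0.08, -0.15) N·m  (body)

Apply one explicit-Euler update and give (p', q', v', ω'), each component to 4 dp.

gyro term ω×Iω = (0.0030, -0.0064, -0.0400)
angular accel α = (-0.0150, 0.5760, -0.9167)
ω' = ω + α·dt = (0.7988, 1.0461, -0.1733)
2q̇ = q⊗(0,ω) = (-1.0000000, -0.1000000, 0.0000000, -0.8000000)
q' = normalize(q + ½dt·q⊗(0,ω)) = (-0.0399, -0.0040, 0.9987, -0.0320)
a = (2.0000, -1.4667, 0.9333)
p' = p + v·dt = (2.6280, -1.8200, 1.7360)
v' = v + a·dt = (-0.7400, -1.6173, -0.7253)

p' = (2.6280, -1.8200, 1.7360)
q' = (-0.0399, -0.0040, 0.9987, -0.0320)
v' = (-0.7400, -1.6173, -0.7253)
ω' = (0.7988, 1.0461, -0.1733)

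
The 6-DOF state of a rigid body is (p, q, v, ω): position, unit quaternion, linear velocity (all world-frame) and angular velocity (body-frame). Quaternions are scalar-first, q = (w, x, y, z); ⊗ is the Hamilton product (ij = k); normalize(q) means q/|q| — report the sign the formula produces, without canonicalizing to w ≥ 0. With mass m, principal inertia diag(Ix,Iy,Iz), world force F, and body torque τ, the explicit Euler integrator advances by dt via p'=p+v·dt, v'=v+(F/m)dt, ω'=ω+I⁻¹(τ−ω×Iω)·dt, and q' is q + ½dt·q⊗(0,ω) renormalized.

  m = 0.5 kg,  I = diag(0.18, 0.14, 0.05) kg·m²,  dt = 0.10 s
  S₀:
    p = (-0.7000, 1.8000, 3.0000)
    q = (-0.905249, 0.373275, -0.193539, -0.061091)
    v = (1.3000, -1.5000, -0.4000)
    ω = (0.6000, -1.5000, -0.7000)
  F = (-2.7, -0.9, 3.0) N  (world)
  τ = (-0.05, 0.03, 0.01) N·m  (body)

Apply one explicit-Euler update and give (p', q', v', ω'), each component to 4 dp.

α = I⁻¹(τ − ω×Iω) = (0.2472, 0.6043, -0.5200)
ω + α·dt = (0.6247, -1.4396, -0.7520)
q⊗(0,ω) = (-0.5570372, -0.4993086, 1.5825114, 0.1898852)
updated quaternion q' = (-0.9295, 0.3470, -0.1140, -0.0514)
a = (-5.4000, -1.8000, 6.0000)
p + v·dt = (-0.5700, 1.6500, 2.9600)
new velocity v' = (0.7600, -1.6800, 0.2000)

p' = (-0.5700, 1.6500, 2.9600)
q' = (-0.9295, 0.3470, -0.1140, -0.0514)
v' = (0.7600, -1.6800, 0.2000)
ω' = (0.6247, -1.4396, -0.7520)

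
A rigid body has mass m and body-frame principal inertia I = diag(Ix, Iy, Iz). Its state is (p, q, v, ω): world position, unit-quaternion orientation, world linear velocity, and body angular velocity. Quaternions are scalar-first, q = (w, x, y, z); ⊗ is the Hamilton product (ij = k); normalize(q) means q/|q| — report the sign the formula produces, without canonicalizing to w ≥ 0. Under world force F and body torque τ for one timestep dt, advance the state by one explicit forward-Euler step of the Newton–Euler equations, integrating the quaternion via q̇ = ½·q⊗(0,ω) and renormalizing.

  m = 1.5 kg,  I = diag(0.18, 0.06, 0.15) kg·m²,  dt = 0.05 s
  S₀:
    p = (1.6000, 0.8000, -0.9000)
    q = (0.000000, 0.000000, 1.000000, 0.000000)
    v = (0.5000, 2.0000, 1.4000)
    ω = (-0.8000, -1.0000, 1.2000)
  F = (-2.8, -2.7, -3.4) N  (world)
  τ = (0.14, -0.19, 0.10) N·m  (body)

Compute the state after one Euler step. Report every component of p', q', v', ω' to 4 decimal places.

p' = (1.6250, 0.9000, -0.8300)
q' = (0.0250, 0.0300, 0.9990, 0.0200)
v' = (0.4067, 1.9100, 1.2867)
ω' = (-0.7311, -1.1343, 1.2653)

a = (-1.8667, -1.8000, -2.2667)
p + v·dt = (1.6250, 0.9000, -0.8300)
v' = v + a·dt = (0.4067, 1.9100, 1.2867)
ω×(Iω) gyroscopic = (-0.1080, -0.0288, -0.0960)
angular accel α = (1.3778, -2.6867, 1.3067)
ω + α·dt = (-0.7311, -1.1343, 1.2653)
q⊗(0,ω) = (1.0000000, 1.2000000, 0.0000000, 0.8000000)
updated quaternion q' = (0.0250, 0.0300, 0.9990, 0.0200)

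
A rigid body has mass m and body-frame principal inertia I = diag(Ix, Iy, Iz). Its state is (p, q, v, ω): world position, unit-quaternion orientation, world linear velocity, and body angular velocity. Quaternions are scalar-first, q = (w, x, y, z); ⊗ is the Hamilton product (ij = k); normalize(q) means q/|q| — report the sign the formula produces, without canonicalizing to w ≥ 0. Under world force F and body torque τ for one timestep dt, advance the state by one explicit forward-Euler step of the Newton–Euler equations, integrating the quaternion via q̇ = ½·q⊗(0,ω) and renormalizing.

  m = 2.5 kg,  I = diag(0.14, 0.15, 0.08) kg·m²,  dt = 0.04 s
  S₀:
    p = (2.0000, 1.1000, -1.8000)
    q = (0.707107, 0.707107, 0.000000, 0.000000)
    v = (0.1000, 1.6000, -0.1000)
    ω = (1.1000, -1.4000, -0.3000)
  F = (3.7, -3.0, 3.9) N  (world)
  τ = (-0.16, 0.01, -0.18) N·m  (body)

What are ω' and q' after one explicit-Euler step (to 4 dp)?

gyro term ω×Iω = (-0.0294, -0.0198, -0.0154)
angular accel α = (-0.9329, 0.1987, -2.0575)
ω + α·dt = (1.0627, -1.3921, -0.3823)
Hamilton product q⊗(0,ω) = (-0.7778177, 0.7778177, -0.7778177, -1.2020819)
q + ½dt·q⊗(0,ω), renormalized = (0.6911, 0.7222, -0.0155, -0.0240)

ω' = (1.0627, -1.3921, -0.3823)
q' = (0.6911, 0.7222, -0.0155, -0.0240)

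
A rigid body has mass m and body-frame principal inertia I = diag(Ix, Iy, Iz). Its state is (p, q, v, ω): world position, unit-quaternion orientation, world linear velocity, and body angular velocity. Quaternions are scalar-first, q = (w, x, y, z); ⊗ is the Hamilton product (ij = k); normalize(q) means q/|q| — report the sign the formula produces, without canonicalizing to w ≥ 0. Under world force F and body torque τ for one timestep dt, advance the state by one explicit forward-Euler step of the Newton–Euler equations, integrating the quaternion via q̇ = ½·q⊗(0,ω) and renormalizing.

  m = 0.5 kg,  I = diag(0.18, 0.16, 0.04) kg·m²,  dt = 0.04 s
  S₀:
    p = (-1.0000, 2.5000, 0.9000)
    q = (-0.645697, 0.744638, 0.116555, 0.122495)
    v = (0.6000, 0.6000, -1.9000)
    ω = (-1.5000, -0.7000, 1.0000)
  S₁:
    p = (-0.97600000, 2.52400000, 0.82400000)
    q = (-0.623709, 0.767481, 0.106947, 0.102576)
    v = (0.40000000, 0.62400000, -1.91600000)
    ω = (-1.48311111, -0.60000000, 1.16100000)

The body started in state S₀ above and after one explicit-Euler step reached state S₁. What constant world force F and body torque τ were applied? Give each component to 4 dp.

F = (-2.5000, 0.3000, -0.2000)
τ = (0.1600, 0.1900, 0.1400)

Δv = v₁−v₀ = (-0.20000000, 0.02400000, -0.01600000)
F = m·Δv/dt = (-2.5000, 0.3000, -0.2000)
rate change Δω = (0.01688889, 0.10000000, 0.16100000)
τ = I·(Δω/dt) + ω₀×(Iω₀) = (0.1600, 0.1900, 0.1400)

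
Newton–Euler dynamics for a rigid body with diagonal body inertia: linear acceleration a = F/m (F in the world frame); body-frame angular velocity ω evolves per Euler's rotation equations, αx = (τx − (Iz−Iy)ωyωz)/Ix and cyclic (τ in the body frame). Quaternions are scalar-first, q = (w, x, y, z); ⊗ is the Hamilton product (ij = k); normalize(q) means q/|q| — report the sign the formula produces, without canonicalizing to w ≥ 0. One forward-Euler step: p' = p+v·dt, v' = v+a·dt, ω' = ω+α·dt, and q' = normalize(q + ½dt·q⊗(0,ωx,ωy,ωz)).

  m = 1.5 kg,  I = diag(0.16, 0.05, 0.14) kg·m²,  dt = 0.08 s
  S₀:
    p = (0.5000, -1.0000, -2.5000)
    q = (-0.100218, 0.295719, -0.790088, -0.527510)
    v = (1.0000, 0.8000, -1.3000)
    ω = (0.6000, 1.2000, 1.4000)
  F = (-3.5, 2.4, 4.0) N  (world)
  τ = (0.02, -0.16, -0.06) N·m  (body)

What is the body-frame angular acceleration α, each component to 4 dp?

gyro term ω×Iω = (0.1512, 0.0168, -0.0792)
angular accel α = (-0.8200, -3.5360, 0.1371)

α = (-0.8200, -3.5360, 0.1371)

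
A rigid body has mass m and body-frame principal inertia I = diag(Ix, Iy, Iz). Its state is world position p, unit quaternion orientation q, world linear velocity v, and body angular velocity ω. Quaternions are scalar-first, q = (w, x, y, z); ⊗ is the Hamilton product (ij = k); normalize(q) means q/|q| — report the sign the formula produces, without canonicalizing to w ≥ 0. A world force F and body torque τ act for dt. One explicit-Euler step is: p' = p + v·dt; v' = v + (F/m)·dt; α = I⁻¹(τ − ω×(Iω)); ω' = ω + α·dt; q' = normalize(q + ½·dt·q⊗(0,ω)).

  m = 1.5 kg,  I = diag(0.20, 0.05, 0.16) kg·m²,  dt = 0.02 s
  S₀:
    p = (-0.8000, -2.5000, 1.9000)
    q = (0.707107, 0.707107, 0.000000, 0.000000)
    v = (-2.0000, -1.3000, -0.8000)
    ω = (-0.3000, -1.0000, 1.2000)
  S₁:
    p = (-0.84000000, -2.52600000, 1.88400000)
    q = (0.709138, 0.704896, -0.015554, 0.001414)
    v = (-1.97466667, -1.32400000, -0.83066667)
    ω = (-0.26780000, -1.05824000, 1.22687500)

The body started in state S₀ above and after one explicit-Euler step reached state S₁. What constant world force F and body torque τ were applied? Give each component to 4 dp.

F = (1.9000, -1.8000, -2.3000)
τ = (0.1900, -0.1600, 0.1700)

Δv = v₁−v₀ = (0.02533333, -0.02400000, -0.03066667)
applied force F = (1.9000, -1.8000, -2.3000)
rate change Δω = (0.03220000, -0.05824000, 0.02687500)
gyro term ω₀×Iω₀ = (-0.1320, -0.0144, -0.0450)
τ = I·(Δω/dt) + ω₀×(Iω₀) = (0.1900, -0.1600, 0.1700)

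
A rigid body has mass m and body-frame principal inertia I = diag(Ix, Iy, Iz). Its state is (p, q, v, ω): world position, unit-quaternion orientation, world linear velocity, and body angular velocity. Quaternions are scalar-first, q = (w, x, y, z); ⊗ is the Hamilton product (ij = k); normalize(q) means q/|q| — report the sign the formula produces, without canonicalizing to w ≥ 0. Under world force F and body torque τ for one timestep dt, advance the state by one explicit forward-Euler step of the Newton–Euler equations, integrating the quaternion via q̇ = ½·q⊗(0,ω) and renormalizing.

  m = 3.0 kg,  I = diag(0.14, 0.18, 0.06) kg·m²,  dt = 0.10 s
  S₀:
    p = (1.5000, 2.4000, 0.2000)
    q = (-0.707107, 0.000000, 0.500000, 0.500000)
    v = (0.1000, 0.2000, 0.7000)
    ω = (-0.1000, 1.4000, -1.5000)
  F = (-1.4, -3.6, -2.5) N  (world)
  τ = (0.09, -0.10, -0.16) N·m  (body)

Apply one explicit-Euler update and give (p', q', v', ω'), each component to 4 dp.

p' = p + v·dt = (1.5100, 2.4200, 0.2700)
new velocity v' = (0.0533, 0.0800, 0.6167)
ω×(Iω) gyroscopic = (0.2520, 0.0120, -0.0056)
angular accel α = (-1.1571, -0.6222, -2.5733)
ω + α·dt = (-0.2157, 1.3378, -1.7573)
2q̇ = q⊗(0,ω) = (0.0500000, -1.3792893, -1.0399498, 1.1106605)
q + ½dt·q⊗(0,ω), renormalized = (-0.7009, -0.0686, 0.4457, 0.5526)

p' = (1.5100, 2.4200, 0.2700)
q' = (-0.7009, -0.0686, 0.4457, 0.5526)
v' = (0.0533, 0.0800, 0.6167)
ω' = (-0.2157, 1.3378, -1.7573)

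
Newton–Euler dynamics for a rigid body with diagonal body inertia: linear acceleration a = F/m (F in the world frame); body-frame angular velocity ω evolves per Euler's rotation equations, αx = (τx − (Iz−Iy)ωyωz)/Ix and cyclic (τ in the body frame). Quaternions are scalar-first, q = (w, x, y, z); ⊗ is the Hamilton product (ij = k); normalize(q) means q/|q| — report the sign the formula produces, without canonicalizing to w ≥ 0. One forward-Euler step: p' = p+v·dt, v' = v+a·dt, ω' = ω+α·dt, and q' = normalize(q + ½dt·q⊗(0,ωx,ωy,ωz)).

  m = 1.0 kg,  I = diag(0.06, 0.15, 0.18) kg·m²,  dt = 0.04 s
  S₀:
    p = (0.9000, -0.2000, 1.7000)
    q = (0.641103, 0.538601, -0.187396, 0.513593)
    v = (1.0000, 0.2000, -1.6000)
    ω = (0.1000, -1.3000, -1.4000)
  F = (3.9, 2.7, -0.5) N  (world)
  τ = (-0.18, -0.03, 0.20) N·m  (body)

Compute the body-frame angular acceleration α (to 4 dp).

ω×(Iω) gyroscopic = (0.0546, 0.0168, -0.0117)
α = I⁻¹(τ − ω×Iω) = (-3.9100, -0.3120, 1.1761)

α = (-3.9100, -0.3120, 1.1761)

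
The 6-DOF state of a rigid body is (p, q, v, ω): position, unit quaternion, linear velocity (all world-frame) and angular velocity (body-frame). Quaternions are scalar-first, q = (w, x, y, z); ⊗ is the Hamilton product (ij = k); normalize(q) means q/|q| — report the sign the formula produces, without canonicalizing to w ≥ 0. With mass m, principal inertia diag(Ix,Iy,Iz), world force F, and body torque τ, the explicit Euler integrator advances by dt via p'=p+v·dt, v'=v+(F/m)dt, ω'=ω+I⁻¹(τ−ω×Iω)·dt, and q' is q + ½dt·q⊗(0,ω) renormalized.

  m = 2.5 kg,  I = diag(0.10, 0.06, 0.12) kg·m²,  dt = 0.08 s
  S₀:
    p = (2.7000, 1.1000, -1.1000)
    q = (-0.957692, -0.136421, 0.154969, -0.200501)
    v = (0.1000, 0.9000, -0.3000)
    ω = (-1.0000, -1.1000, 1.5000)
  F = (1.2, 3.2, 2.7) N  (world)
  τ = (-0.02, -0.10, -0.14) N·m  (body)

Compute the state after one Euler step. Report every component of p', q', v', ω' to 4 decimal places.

p' = (2.7080, 1.1720, -1.1240)
q' = (-0.9409, -0.0973, 0.2126, -0.2449)
v' = (0.1384, 1.0024, -0.2136)
ω' = (-0.9368, -1.2733, 1.4360)

precession coupling ω×(Iω) = (-0.0990, 0.0300, -0.0440)
angular accel α = (0.7900, -2.1667, -0.8000)
ω' = ω + α·dt = (-0.9368, -1.2733, 1.4360)
q⊗(0,ω) = (0.3347964, 0.9695944, 1.4585937, -1.1315059)
q + ½dt·q⊗(0,ω), renormalized = (-0.9409, -0.0973, 0.2126, -0.2449)
p' = p + v·dt = (2.7080, 1.1720, -1.1240)
new velocity v' = (0.1384, 1.0024, -0.2136)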